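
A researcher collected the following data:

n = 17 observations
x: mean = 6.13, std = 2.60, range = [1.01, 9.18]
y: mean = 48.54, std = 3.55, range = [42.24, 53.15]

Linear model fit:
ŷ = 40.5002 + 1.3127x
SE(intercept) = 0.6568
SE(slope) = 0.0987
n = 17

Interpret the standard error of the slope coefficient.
SE(slope) = 0.0987 measures the uncertainty in the estimated slope. The coefficient is estimated precisely (SE/|β̂₁| = 7.5%).

SE(β̂₁) = s / √Sxx, where s is the residual standard deviation and Sxx = Σ(x − x̄)². It is the yardstick for how far β̂₁ = 1.3127 could plausibly be from the true slope.

Relative precision:
- SE / |β̂₁| = 0.0987 / 1.3127 = 7.5%
- Rule of thumb (under 20%: precise; 20% to under 50%: moderately precise; 50% or more: imprecise) → precise

Rough 95% range (±2 SE): 1.3127 ± 0.1974 → (1.1153, 1.5101).

What drives SE(β̂₁): larger n (here n = 17) → smaller SE; more residual scatter → larger SE; wider spread of x values → smaller SE.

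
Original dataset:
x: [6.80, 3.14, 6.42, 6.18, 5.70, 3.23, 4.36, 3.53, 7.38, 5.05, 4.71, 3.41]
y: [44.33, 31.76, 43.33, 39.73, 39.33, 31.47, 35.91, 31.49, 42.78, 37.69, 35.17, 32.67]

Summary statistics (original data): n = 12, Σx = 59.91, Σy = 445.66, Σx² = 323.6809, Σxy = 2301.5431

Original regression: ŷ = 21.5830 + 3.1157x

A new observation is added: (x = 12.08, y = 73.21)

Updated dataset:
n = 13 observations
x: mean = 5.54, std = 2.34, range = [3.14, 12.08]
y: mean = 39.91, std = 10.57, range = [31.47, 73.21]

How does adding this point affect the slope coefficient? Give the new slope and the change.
New slope β₁ = 4.4057 versus 3.1157 before: a change of +1.2900 (+41.4%).

x = 12.08 lies well outside the original x-range [3.14, 7.38] (x̄ ≈ 4.99), so this observation has high leverage and can move the slope substantially.

Step 1: Update the sums with the new point (n goes from 12 to 13)
Σx  = 59.91 + 12.08 = 71.99
Σy  = 445.66 + 73.21 = 518.87
Σx² = 323.6809 + 12.08² = 323.6809 + 145.9264 = 469.6073
Σxy = 2301.5431 + 12.08×73.21 = 2301.5431 + 884.3768 = 3185.9199

Step 2: Recompute the slope with b₁ = (nΣxy − ΣxΣy) / (nΣx² − (Σx)²)
Numerator   = 13×3185.9199 − 71.99×518.87 = 41416.9587 − 37353.4513 = 4063.5074
Denominator = 13×469.6073 − 71.99² = 6104.8949 − 5182.5601 = 922.3348
b₁(new) = 4063.5074 / 922.3348 = 4.4057

(Same formula on the original sums: (12×2301.5431 − 59.91×445.66) / (12×323.6809 − 59.91²) = 919.0266 / 294.9627 = 3.1157, matching the given fit.)

Step 3: Change in slope
Δβ₁ = 4.4057 − 3.1157 = +1.2900
Relative change = +1.2900 / 3.1157 × 100% = +41.4%
→ the slope increases when the point is added.

Because the point sits above the extension of the original line at a high-leverage x, it tilts the fit up.
In practice: investigate whether it comes from the same population as the rest of the sample.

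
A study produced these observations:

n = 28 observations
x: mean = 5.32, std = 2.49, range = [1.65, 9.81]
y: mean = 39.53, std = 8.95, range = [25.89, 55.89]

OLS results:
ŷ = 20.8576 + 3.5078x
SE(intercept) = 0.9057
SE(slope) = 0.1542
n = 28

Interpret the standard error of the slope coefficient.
SE(β̂₁) = 0.1542 is the estimated standard deviation of the slope estimate across repeated samples; relative to β̂₁ = 3.5078 that is 4.4%, a precise estimate.

SE(β̂₁) = s / √Sxx, where s is the residual standard deviation and Sxx = Σ(x − x̄)². It is the yardstick for how far β̂₁ = 3.5078 could plausibly be from the true slope.

Relative precision:
- SE / |β̂₁| = 0.1542 / 3.5078 = 4.4%
- Rule of thumb (under 20%: precise; 20% to under 50%: moderately precise; 50% or more: imprecise) → precise

Rough 95% range (±2 SE): 3.5078 ± 0.3084 → (3.1994, 3.8162).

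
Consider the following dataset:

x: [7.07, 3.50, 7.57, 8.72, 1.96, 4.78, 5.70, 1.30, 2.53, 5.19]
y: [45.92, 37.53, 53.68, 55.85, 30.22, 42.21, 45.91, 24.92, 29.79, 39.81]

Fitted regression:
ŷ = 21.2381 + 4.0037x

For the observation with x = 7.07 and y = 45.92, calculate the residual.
Residual = -3.6243

The residual is the difference between the actual value and the predicted value:

Residual = y - ŷ

Step 1: Calculate predicted value
ŷ = 21.2381 + 4.0037 × 7.07
ŷ = 49.5443

Step 2: Calculate residual
Residual = 45.92 - 49.5443
Residual = -3.6243

Sign check: y < ŷ, so the point is below the line and the fit overestimates here.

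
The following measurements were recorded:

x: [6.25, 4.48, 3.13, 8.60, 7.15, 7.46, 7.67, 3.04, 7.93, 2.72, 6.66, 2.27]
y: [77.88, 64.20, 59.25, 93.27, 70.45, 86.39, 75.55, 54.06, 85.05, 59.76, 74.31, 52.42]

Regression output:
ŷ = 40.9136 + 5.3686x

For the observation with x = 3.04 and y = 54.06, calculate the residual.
Residual = -3.1741

The residual is the difference between the actual value and the predicted value:

Residual = y - ŷ

Step 1: Calculate predicted value
ŷ = 40.9136 + 5.3686 × 3.04
ŷ = 57.2341

Step 2: Calculate residual
Residual = 54.06 - 57.2341
Residual = -3.1741

The residual is negative, so the observed y = 54.06 sits below the regression line (the line overestimates it by 3.1741).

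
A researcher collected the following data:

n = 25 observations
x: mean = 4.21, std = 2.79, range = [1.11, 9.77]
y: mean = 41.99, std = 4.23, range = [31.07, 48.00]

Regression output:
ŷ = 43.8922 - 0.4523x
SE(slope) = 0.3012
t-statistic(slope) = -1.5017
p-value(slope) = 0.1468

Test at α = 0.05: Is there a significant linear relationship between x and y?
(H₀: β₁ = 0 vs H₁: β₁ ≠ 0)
Since p-value = 0.1468 ≥ α = 0.05, fail to reject H₀ — the slope is not significantly different from 0.

Hypothesis test for the slope coefficient:

H₀: β₁ = 0 (no linear relationship)
H₁: β₁ ≠ 0 (linear relationship exists)

Test statistic: t = β̂₁ / SE(β̂₁) = -0.4523 / 0.3012 = -1.5017

p = 0.1468: how often a slope estimate this far from 0 (in SE units) would arise by chance if β₁ were truly 0.

Decision rule: reject H₀ if p-value < α.
p-value = 0.1468 ≥ α = 0.05 → fail to reject H₀.

Conclusion: the linear association between x and y is not significant at the 5% level.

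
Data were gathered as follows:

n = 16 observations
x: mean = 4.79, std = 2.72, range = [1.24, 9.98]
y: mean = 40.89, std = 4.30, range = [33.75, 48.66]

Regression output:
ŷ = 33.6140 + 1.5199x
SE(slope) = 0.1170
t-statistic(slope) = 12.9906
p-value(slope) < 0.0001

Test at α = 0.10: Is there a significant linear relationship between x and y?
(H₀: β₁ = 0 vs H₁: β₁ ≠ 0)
Reject H₀: p-value < 0.0001 < α = 0.10. The linear relationship is significant at the 10% level.

Hypothesis test for the slope coefficient:

H₀: β₁ = 0 (no linear relationship)
H₁: β₁ ≠ 0 (linear relationship exists)

Test statistic: t = β̂₁ / SE(β̂₁) = 1.5199 / 0.1170 = 12.9906

p < 0.0001: how often a slope estimate this far from 0 (in SE units) would arise by chance if β₁ were truly 0.

Decision rule: reject H₀ if p-value < α.
p-value < 0.0001 < α = 0.10 → reject H₀.

Conclusion: the linear association between x and y is significant at the 10% level.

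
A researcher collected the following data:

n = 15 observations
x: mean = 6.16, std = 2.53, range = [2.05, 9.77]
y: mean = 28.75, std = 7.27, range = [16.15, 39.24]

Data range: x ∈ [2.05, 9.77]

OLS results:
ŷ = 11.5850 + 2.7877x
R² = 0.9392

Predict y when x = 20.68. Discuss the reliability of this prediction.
ŷ = 69.2346, but this is extrapolation (above the data range [2.05, 9.77]) and may be unreliable.

Prediction calculation:
ŷ = 11.5850 + 2.7877 × 20.68
ŷ = 69.2346

Reliability:
- Data range: x ∈ [2.05, 9.77]
- Prediction point: x = 20.68 is 10.91 units above the observed range → this is EXTRAPOLATION, not interpolation

Why that matters here:
- R² describes fit only over the sampled x values; it says nothing about behaviour beyond them
- Real relationships often flatten, saturate, or turn nonlinear at extremes

Report the number if required, but flag clearly that it is an extrapolation.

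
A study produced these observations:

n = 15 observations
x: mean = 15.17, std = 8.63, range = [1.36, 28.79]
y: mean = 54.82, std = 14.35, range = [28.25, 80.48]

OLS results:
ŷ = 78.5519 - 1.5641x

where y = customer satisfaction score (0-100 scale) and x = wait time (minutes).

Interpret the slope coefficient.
On average, satisfaction score is about 1.5641 points lower for every extra minute of wait time.

The slope β₁ = -1.5641 gives the rate at which the fitted satisfaction score changes with wait time.

Interpretation:
- Wait time up by 1 minute → predicted satisfaction score decreases by 1.5641 points
- The effect is assumed constant over the observed range of x (linearity)

(β₀ = 78.5519 is the fitted value at x = 0 and is not part of the slope interpretation.)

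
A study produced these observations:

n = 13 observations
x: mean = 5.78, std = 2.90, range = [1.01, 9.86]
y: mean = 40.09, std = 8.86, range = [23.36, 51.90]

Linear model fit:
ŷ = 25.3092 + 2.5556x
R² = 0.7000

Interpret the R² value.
R² = 0.7000 means 70.00% of the variation in y is explained by the linear relationship with x. This indicates a strong fit.

The coefficient of determination R² is the fraction of the total variation in y that the fitted line accounts for.

Here R² = 0.7000:
- Explained: 70.00% of the variation in y
- Unexplained (residual): 100% − 70.00% = 30.00%
- Rule of thumb (below 0.3 weak; 0.3 to below 0.7 moderate; 0.7 and above strong) → strong

Note: R² never decreases when predictors are added, so it should not be used alone to compare models of different size.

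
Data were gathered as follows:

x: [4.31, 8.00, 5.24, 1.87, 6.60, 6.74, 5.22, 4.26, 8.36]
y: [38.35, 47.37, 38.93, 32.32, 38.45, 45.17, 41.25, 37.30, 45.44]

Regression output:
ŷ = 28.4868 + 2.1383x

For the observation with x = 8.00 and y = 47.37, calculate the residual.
Residual = 1.7768

The residual is the difference between the actual value and the predicted value:

Residual = y - ŷ

Step 1: Calculate predicted value
ŷ = 28.4868 + 2.1383 × 8.00
ŷ = 45.5932

Step 2: Calculate residual
Residual = 47.37 - 45.5932
Residual = 1.7768

Interpretation: the model underestimates the actual value by 1.7768 at this point (positive residual → observation lies above the fitted line).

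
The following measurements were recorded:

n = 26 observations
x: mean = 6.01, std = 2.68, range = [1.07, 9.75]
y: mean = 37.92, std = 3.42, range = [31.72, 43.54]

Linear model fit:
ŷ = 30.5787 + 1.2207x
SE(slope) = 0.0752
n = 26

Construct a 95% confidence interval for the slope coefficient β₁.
The 95% CI for β₁ is (1.0655, 1.3759)

Confidence interval for the slope:

The 95% CI for β₁ is: β̂₁ ± t*(α/2, n-2) × SE(β̂₁)

Step 1: Find critical t-value
- Confidence level = 0.95
- Degrees of freedom = n - 2 = 26 - 2 = 24
- t*(α/2, 24) = 2.0639

Step 2: Calculate margin of error
Margin = 2.0639 × 0.0752 = 0.1552

Step 3: Construct interval
CI = 1.2207 ± 0.1552
CI = (1.0655, 1.3759)

Interpretation: intervals built this way capture the true β₁ in 95% of repeated samples; here the plausible range for the per-unit effect of x on y is 1.0655 to 1.3759.
The interval does not include 0, suggesting a significant linear relationship.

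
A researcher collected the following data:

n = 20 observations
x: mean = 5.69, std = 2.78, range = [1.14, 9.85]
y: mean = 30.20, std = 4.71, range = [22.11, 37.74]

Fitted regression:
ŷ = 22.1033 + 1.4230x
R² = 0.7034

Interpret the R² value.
The model explains 70.34% of the variance in y (R² = 0.7034), leaving 29.66% unexplained; the fit is strong.

R² (coefficient of determination) measures the proportion of variance in y explained by the regression model.

Here R² = 0.7034:
- Explained: 70.34% of the variation in y
- Unexplained (residual): 100% − 70.34% = 29.66%
- Rule of thumb (below 0.3 weak; 0.3 to below 0.7 moderate; 0.7 and above strong) → strong

Note: R² never decreases when predictors are added, so it should not be used alone to compare models of different size.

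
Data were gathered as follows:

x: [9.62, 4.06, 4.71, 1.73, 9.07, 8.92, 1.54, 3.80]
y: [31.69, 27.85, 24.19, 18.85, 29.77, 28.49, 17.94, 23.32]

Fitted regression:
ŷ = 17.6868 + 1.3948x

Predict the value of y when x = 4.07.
ŷ = 23.3636

Plug x = 4.07 into the fitted line:

ŷ = 17.6868 + 1.3948 × 4.07
ŷ = 17.6868 + 5.6768
ŷ = 23.3636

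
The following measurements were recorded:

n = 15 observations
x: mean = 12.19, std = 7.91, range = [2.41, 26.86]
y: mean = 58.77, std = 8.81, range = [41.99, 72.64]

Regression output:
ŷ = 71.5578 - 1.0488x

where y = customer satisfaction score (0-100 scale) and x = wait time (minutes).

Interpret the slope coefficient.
An increase of one minute in wait time is associated with a 1.0488 points decrease in predicted satisfaction score.

The slope coefficient β₁ = -1.0488 represents the marginal effect of wait time on satisfaction score.

Interpretation:
- Wait time up by 1 minute → predicted satisfaction score decreases by 1.0488 points
- This is a linear approximation: the same per-unit change is assumed across the whole observed x range
- The slope describes association in these data, not necessarily a causal effect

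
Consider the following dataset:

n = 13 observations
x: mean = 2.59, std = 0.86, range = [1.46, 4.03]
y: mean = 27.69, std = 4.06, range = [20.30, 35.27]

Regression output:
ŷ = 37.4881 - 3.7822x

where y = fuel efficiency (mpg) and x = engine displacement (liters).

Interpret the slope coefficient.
On average, fuel efficiency is about 3.7822 mpg lower for every extra liter of engine displacement.

The slope β₁ = -3.7822 gives the rate at which the fitted fuel efficiency changes with engine displacement.

Interpretation:
- Engine displacement up by 1 liter → predicted fuel efficiency decreases by 3.7822 mpg
- This is a linear approximation: the same per-unit change is assumed across the whole observed x range

(β₀ = 37.4881 is the fitted value at x = 0 and is not part of the slope interpretation.)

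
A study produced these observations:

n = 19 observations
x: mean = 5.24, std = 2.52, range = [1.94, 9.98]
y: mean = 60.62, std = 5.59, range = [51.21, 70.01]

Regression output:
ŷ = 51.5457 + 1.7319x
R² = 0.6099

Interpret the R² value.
The model explains 60.99% of the variance in y (R² = 0.6099), leaving 39.01% unexplained; the fit is moderate.

The coefficient of determination R² is the fraction of the total variation in y that the fitted line accounts for.

Here R² = 0.6099:
- Explained: 60.99% of the variation in y
- Unexplained (residual): 100% − 60.99% = 39.01%
- Rule of thumb (below 0.3 weak; 0.3 to below 0.7 moderate; 0.7 and above strong) → moderate

Equivalently, for simple linear regression R² = r², so |r| = √0.6099 ≈ 0.7810.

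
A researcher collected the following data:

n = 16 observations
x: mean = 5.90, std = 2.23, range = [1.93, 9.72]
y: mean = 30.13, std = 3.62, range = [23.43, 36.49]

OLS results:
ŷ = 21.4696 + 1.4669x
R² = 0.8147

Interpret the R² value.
About 81.47% of the variability in y is accounted for by the regression on x (R² = 0.8147) — a strong linear fit.

R² (coefficient of determination) measures the proportion of variance in y explained by the regression model.

Here R² = 0.8147:
- Explained: 81.47% of the variation in y
- Unexplained (residual): 100% − 81.47% = 18.53%
- Rule of thumb (below 0.3 weak; 0.3 to below 0.7 moderate; 0.7 and above strong) → strong

Note: R² never decreases when predictors are added, so it should not be used alone to compare models of different size.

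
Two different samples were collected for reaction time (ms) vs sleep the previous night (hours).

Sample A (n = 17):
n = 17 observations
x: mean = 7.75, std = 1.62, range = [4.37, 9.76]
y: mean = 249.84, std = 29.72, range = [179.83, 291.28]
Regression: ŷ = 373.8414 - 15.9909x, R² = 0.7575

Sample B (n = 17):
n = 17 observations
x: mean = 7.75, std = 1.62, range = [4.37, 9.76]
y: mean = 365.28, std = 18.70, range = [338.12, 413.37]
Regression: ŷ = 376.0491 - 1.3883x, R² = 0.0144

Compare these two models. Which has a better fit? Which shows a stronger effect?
Model A has the better fit (R² = 0.7575 vs 0.0144). Model A shows the stronger effect (|β₁| = 15.9909 vs 1.3883).

Model Comparison:

Fit — compare R²:
- Model A: R² = 0.7575 → 75.75% of variance in reaction time explained
- Model B: R² = 0.0144 → 1.44% of variance in reaction time explained
- 0.7575 > 0.0144 → Model A has the better fit

Strength of effect — compare |β₁|:
- Model A: β₁ = -15.9909 → predicted reaction time falls 15.9909 ms per additional hour of sleep
- Model B: β₁ = -1.3883 → predicted reaction time falls 1.3883 ms per additional hour of sleep
- |-15.9909| > |-1.3883| → Model A shows the stronger marginal effect

Note: A steeper slope doesn't make a better model if the scatter around the line is large.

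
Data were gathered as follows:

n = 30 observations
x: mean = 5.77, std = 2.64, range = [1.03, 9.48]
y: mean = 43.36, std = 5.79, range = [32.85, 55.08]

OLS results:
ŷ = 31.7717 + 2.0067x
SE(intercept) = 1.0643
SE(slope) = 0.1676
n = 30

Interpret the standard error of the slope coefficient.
SE(slope) = 0.1676 measures the uncertainty in the estimated slope. The coefficient is estimated precisely (SE/|β̂₁| = 8.4%).

SE(β̂₁) = 0.1676 says: if we drew many samples of n = 30 from the same population and refit each time, the fitted slopes would scatter with a standard deviation of roughly 0.1676 around the true β₁.

Relative precision:
- SE / |β̂₁| = 0.1676 / 2.0067 = 8.4%
- Rule of thumb (under 20%: precise; 20% to under 50%: moderately precise; 50% or more: imprecise) → precise

Link to interval estimation: a confidence interval for β₁ is β̂₁ ± t* × 0.1676, so SE sets the half-width per unit of t*.

What drives SE(β̂₁): wider spread of x values → smaller SE; larger n (here n = 30) → smaller SE; more residual scatter → larger SE.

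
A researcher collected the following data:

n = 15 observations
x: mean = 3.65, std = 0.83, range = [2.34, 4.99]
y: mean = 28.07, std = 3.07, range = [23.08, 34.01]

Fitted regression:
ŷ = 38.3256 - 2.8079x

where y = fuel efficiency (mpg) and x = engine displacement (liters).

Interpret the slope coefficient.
For each additional liter of engine displacement, predicted fuel efficiency decreases by approximately 2.8079 mpg.

β₁ = -2.8079 is the change in predicted fuel efficiency (mpg) per additional liter of engine displacement.

Interpretation:
- Engine displacement up by 1 liter → predicted fuel efficiency decreases by 2.8079 mpg
- This is a linear approximation: the same per-unit change is assumed across the whole observed x range

(β₀ = 38.3256 is the fitted value at x = 0 and is not part of the slope interpretation.)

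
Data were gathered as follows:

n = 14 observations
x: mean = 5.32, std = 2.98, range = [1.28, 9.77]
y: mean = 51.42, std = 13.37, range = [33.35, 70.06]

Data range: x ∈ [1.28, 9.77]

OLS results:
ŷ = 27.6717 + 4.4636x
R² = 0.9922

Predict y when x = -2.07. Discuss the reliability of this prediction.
ŷ = 18.4320 (extrapolation — x = -2.07 lies outside [1.28, 9.77], so reliability is low).

Prediction calculation:
ŷ = 27.6717 + 4.4636 × (-2.07)
ŷ = 18.4320

Reliability:
- Data range: x ∈ [1.28, 9.77]
- Prediction point: x = -2.07 is 3.35 units below the observed range → this is EXTRAPOLATION, not interpolation

Why that matters here:
- The standard error of prediction grows with (x − x̄)², and x = -2.07 is far from x̄ = 5.32
- R² describes fit only over the sampled x values; it says nothing about behaviour beyond them
- There are no observations near this x to validate the fitted line there

The R² = 0.9922 only validates the fit within [1.28, 9.77]; treat ŷ = 18.4320 with caution.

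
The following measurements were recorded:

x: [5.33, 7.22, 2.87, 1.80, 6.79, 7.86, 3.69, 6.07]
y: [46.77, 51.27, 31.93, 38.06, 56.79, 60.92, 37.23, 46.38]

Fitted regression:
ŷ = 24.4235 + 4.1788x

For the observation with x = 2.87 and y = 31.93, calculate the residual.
Residual = -4.4867

The residual is the difference between the actual value and the predicted value:

Residual = y - ŷ

Step 1: Calculate predicted value
ŷ = 24.4235 + 4.1788 × 2.87
ŷ = 36.4167

Step 2: Calculate residual
Residual = 31.93 - 36.4167
Residual = -4.4867

Interpretation: the model overestimates the actual value by 4.4867 at this point (negative residual → observation lies below the fitted line).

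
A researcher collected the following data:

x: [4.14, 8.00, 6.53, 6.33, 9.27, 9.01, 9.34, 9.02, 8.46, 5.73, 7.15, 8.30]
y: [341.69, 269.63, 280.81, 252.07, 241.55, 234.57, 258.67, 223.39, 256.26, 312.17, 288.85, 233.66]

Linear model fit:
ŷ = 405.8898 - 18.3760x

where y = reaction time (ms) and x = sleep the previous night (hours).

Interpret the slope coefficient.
For each additional hour of sleep, predicted reaction time decreases by approximately 18.3760 ms.

The slope β₁ = -18.3760 gives the rate at which the fitted reaction time changes with sleep.

Interpretation:
- Sleep up by 1 hour → predicted reaction time decreases by 18.3760 ms
- This is a linear approximation: the same per-unit change is assumed across the whole observed x range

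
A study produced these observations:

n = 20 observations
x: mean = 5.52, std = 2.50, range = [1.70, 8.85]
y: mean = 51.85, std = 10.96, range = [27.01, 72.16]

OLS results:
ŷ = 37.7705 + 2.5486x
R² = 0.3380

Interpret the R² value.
About 33.80% of the variability in y is accounted for by the regression on x (R² = 0.3380) — a moderate linear fit.

R² (coefficient of determination) measures the proportion of variance in y explained by the regression model.

Here R² = 0.3380:
- Explained: 33.80% of the variation in y
- Unexplained (residual): 100% − 33.80% = 66.20%
- Rule of thumb (below 0.3 weak; 0.3 to below 0.7 moderate; 0.7 and above strong) → moderate

Equivalently, for simple linear regression R² = r², so |r| = √0.3380 ≈ 0.5814.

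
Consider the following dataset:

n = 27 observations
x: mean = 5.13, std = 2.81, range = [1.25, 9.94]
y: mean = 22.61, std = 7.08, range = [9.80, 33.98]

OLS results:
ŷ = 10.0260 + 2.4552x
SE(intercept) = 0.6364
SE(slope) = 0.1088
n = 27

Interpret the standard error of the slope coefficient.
The slope 2.4552 is pinned down to within about ±0.1088 (one SE) by these data — relative uncertainty 4.4%, i.e. precise.

SE(β̂₁) = 0.1088 says: if we drew many samples of n = 27 from the same population and refit each time, the fitted slopes would scatter with a standard deviation of roughly 0.1088 around the true β₁.

Relative precision:
- SE / |β̂₁| = 0.1088 / 2.4552 = 4.4%
- Rule of thumb (under 20%: precise; 20% to under 50%: moderately precise; 50% or more: imprecise) → precise

Rough 95% range (±2 SE): 2.4552 ± 0.2176 → (2.2376, 2.6728).

What drives SE(β̂₁): wider spread of x values → smaller SE; more residual scatter → larger SE; larger n (here n = 27) → smaller SE.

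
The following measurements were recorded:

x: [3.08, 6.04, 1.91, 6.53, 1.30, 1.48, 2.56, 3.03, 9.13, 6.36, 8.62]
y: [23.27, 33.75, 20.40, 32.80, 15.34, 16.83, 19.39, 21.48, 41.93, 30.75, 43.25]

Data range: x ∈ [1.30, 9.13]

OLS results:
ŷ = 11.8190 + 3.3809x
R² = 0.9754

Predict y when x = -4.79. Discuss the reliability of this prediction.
ŷ = -4.3755 (extrapolation — x = -4.79 lies outside [1.30, 9.13], so reliability is low).

Prediction calculation:
ŷ = 11.8190 + 3.3809 × (-4.79)
ŷ = -4.3755

Reliability:
- Data range: x ∈ [1.30, 9.13]
- Prediction point: x = -4.79 is 6.09 units below the observed range → this is EXTRAPOLATION, not interpolation

Why that matters here:
- The linear relationship may not hold outside the observed range
- Real relationships often flatten, saturate, or turn nonlinear at extremes
- There are no observations near this x to validate the fitted line there

Report the number if required, but flag clearly that it is an extrapolation.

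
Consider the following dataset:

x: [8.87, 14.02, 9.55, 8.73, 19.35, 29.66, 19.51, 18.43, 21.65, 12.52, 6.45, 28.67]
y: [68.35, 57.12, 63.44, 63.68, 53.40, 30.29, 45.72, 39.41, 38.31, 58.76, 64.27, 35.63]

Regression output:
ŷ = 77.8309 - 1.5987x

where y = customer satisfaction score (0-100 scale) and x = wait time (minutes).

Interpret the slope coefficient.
On average, satisfaction score is about 1.5987 points lower for every extra minute of wait time.

The slope β₁ = -1.5987 gives the rate at which the fitted satisfaction score changes with wait time.

Interpretation:
- Wait time up by 1 minute → predicted satisfaction score decreases by 1.5987 points
- This is a linear approximation: the same per-unit change is assumed across the whole observed x range
- The sign (−) gives the direction; the magnitude 1.5987 gives the size of the effect per minute

The intercept β₀ = 77.8309 is the predicted satisfaction score when wait time = 0; since the smallest observed x is 6.45, this is an extrapolation and mainly anchors the line.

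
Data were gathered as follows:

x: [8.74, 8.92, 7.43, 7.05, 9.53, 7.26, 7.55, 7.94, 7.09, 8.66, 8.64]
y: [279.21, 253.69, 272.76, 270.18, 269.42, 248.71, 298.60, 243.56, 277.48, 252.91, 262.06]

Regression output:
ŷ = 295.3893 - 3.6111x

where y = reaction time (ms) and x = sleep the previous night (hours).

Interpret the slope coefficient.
An increase of one hour in sleep is associated with a 3.6111 ms decrease in predicted reaction time.

The slope β₁ = -3.6111 gives the rate at which the fitted reaction time changes with sleep.

Interpretation:
- Sleep up by 1 hour → predicted reaction time decreases by 3.6111 ms
- This is a linear approximation: the same per-unit change is assumed across the whole observed x range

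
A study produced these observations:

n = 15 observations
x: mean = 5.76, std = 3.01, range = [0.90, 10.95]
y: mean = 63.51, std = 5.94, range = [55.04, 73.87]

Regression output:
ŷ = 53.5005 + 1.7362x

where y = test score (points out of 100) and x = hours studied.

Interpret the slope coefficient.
For each additional hour of study time, predicted test score increases by approximately 1.7362 points.

The slope coefficient β₁ = 1.7362 represents the marginal effect of study time on test score.

Interpretation:
- Study time up by 1 hour → predicted test score increases by 1.7362 points
- This is a linear approximation: the same per-unit change is assumed across the whole observed x range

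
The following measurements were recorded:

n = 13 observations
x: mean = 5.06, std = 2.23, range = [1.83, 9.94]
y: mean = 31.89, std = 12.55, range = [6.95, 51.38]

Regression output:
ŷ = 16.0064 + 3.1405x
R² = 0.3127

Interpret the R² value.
R² = 0.3127 means 31.27% of the variation in y is explained by the linear relationship with x. This indicates a moderate fit.

The coefficient of determination R² is the fraction of the total variation in y that the fitted line accounts for.

Here R² = 0.3127:
- Explained: 31.27% of the variation in y
- Unexplained (residual): 100% − 31.27% = 68.73%
- Rule of thumb (below 0.3 weak; 0.3 to below 0.7 moderate; 0.7 and above strong) → moderate

Equivalently, for simple linear regression R² = r², so |r| = √0.3127 ≈ 0.5592.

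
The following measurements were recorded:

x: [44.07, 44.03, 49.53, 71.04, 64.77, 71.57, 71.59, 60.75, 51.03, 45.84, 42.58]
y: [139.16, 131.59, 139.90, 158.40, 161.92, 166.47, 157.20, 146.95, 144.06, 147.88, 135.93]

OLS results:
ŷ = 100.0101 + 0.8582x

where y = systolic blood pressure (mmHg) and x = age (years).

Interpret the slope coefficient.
For each additional year of age, predicted blood pressure increases by approximately 0.8582 mmHg.

The slope coefficient β₁ = 0.8582 represents the marginal effect of age on blood pressure.

Interpretation:
- Age up by 1 year → predicted blood pressure increases by 0.8582 mmHg
- The effect is assumed constant over the observed range of x (linearity)
- The sign (+) gives the direction; the magnitude 0.8582 gives the size of the effect per year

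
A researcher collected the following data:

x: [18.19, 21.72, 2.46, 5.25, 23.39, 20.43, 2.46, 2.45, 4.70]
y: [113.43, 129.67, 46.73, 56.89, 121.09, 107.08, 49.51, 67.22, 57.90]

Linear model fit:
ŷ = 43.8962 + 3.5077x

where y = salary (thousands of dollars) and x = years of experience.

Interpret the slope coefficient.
On average, salary is about 3.5077 thousand dollars higher for every extra year of experience.

β₁ = 3.5077 is the change in predicted salary (thousand dollars) per additional year of experience.

Interpretation:
- Experience up by 1 year → predicted salary increases by 3.5077 thousand dollars
- The effect is assumed constant over the observed range of x (linearity)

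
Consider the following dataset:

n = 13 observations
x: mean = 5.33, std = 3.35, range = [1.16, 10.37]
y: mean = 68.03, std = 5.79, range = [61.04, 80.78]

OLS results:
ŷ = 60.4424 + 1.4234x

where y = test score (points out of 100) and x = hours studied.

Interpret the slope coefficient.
For each additional hour of study time, predicted test score increases by approximately 1.4234 points.

The slope coefficient β₁ = 1.4234 represents the marginal effect of study time on test score.

Interpretation:
- Study time up by 1 hour → predicted test score increases by 1.4234 points
- This is a linear approximation: the same per-unit change is assumed across the whole observed x range

(β₀ = 60.4424 is the fitted value at x = 0 and is not part of the slope interpretation.)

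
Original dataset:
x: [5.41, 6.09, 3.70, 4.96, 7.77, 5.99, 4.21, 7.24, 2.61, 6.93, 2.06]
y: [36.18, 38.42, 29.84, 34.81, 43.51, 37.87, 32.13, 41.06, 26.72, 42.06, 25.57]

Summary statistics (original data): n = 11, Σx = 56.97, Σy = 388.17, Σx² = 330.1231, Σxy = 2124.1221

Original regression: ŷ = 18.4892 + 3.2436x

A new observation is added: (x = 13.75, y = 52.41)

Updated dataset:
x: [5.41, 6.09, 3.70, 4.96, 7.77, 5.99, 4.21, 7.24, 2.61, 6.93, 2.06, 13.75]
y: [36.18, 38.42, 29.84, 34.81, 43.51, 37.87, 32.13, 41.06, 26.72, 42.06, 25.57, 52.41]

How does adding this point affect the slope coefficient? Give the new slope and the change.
Adding the point moves β₁ from 3.2436 to 2.4243, i.e. it decreases by 0.8193 (-25.3%).

x = 13.75 lies well outside the original x-range [2.06, 7.77] (x̄ ≈ 5.18), so this observation has high leverage and can move the slope substantially.

Step 1: Update the sums with the new point (n goes from 11 to 12)
Σx  = 56.97 + 13.75 = 70.72
Σy  = 388.17 + 52.41 = 440.58
Σx² = 330.1231 + 13.75² = 330.1231 + 189.0625 = 519.1856
Σxy = 2124.1221 + 13.75×52.41 = 2124.1221 + 720.6375 = 2844.7596

Step 2: Recompute the slope with b₁ = (nΣxy − ΣxΣy) / (nΣx² − (Σx)²)
Numerator   = 12×2844.7596 − 70.72×440.58 = 34137.1152 − 31157.8176 = 2979.2976
Denominator = 12×519.1856 − 70.72² = 6230.2272 − 5001.3184 = 1228.9088
b₁(new) = 2979.2976 / 1228.9088 = 2.4243

(Same formula on the original sums: (11×2124.1221 − 56.97×388.17) / (11×330.1231 − 56.97²) = 1251.2982 / 385.7732 = 3.2436, matching the given fit.)

Step 3: Change in slope
Δβ₁ = 2.4243 − 3.2436 = -0.8193
Relative change = -0.8193 / 3.2436 × 100% = -25.3%
→ the slope decreases when the point is added.

Because the point sits below the extension of the original line at a high-leverage x, it tilts the fit down.
In practice: investigate whether it comes from the same population as the rest of the sample; examine leverage (hᵢ) and Cook's distance rather than deleting it automatically.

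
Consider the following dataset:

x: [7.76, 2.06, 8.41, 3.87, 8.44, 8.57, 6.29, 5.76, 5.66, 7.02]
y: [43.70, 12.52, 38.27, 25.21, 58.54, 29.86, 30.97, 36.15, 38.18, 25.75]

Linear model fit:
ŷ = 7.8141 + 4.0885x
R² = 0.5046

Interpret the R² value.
About 50.46% of the variability in y is accounted for by the regression on x (R² = 0.5046) — a moderate linear fit.

The coefficient of determination R² is the fraction of the total variation in y that the fitted line accounts for.

Here R² = 0.5046:
- Explained: 50.46% of the variation in y
- Unexplained (residual): 100% − 50.46% = 49.54%
- Rule of thumb (below 0.3 weak; 0.3 to below 0.7 moderate; 0.7 and above strong) → moderate

Note: R² never decreases when predictors are added, so it should not be used alone to compare models of different size.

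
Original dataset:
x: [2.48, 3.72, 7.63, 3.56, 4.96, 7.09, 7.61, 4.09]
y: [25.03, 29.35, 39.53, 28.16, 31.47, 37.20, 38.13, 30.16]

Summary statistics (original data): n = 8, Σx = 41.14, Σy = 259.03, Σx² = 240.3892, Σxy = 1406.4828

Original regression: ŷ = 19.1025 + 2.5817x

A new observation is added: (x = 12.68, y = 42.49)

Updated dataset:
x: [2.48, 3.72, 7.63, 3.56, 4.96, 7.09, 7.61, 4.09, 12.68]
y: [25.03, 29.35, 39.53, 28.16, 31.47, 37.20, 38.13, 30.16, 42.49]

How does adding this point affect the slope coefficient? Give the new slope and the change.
The slope changes from 2.5817 to 1.7921 (change of -0.7896, or -30.6%).

The new point has HIGH LEVERAGE: x = 12.68 is far from the original mean x̄ = 41.14/8 ≈ 5.14 (original range [2.48, 7.63]).

Step 1: Update the sums with the new point (n goes from 8 to 9)
Σx  = 41.14 + 12.68 = 53.82
Σy  = 259.03 + 42.49 = 301.52
Σx² = 240.3892 + 12.68² = 240.3892 + 160.7824 = 401.1716
Σxy = 1406.4828 + 12.68×42.49 = 1406.4828 + 538.7732 = 1945.2560

Step 2: Recompute the slope with b₁ = (nΣxy − ΣxΣy) / (nΣx² − (Σx)²)
Numerator   = 9×1945.2560 − 53.82×301.52 = 17507.3040 − 16227.8064 = 1279.4976
Denominator = 9×401.1716 − 53.82² = 3610.5444 − 2896.5924 = 713.9520
b₁(new) = 1279.4976 / 713.9520 = 1.7921

(Same formula on the original sums: (8×1406.4828 − 41.14×259.03) / (8×240.3892 − 41.14²) = 595.3682 / 230.6140 = 2.5817, matching the given fit.)

Step 3: Change in slope
Δβ₁ = 1.7921 − 2.5817 = -0.7896
Relative change = -0.7896 / 2.5817 × 100% = -30.6%
→ the slope decreases when the point is added.

A high-leverage point only changes the slope if it is off the original line; here y = 42.49 is below the original trend, so the slope decreases.
In practice: investigate whether it comes from the same population as the rest of the sample.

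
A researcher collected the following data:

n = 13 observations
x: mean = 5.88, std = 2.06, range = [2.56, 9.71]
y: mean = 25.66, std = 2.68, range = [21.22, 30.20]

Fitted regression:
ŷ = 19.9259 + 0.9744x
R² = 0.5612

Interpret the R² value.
The model explains 56.12% of the variance in y (R² = 0.5612), leaving 43.88% unexplained; the fit is moderate.

R² (coefficient of determination) measures the proportion of variance in y explained by the regression model.

Here R² = 0.5612:
- Explained: 56.12% of the variation in y
- Unexplained (residual): 100% − 56.12% = 43.88%
- Rule of thumb (below 0.3 weak; 0.3 to below 0.7 moderate; 0.7 and above strong) → moderate

Equivalently, for simple linear regression R² = r², so |r| = √0.5612 ≈ 0.7491.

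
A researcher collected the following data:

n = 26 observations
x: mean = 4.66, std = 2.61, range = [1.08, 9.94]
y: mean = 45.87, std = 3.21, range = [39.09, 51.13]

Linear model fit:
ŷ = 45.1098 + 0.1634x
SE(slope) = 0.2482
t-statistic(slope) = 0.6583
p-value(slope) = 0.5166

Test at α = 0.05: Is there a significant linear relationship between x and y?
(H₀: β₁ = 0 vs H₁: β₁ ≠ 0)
Since p-value = 0.5166 ≥ α = 0.05, fail to reject H₀ — the slope is not significantly different from 0.

Hypothesis test for the slope coefficient:

H₀: β₁ = 0 (no linear relationship)
H₁: β₁ ≠ 0 (linear relationship exists)

Test statistic: t = β̂₁ / SE(β̂₁) = 0.1634 / 0.2482 = 0.6583

With df = 24, the two-sided p-value for |t| = 0.6583 is 0.5166.

Decision rule: reject H₀ if p-value < α.
p-value = 0.5166 ≥ α = 0.05 → fail to reject H₀.

There is not sufficient evidence at the 5% significance level to conclude that a linear relationship exists between x and y.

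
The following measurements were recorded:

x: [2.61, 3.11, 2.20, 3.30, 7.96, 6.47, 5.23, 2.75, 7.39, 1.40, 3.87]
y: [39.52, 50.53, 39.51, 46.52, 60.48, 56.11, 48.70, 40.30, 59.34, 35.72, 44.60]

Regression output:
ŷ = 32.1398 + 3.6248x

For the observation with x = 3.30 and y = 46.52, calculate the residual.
Residual = 2.4184

The residual is the difference between the actual value and the predicted value:

Residual = y - ŷ

Step 1: Calculate predicted value
ŷ = 32.1398 + 3.6248 × 3.30
ŷ = 44.1016

Step 2: Calculate residual
Residual = 46.52 - 44.1016
Residual = 2.4184

Interpretation: the model underestimates the actual value by 2.4184 at this point (positive residual → observation lies above the fitted line).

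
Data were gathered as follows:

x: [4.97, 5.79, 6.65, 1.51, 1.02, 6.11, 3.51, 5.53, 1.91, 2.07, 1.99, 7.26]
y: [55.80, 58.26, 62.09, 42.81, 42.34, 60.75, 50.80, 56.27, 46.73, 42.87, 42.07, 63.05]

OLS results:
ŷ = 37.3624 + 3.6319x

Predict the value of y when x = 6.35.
ŷ = 60.4250

Plug x = 6.35 into the fitted line:

ŷ = 37.3624 + 3.6319 × 6.35
ŷ = 37.3624 + 23.0626
ŷ = 60.4250

This is the fitted mean response at that x — an individual observation would come with a wider prediction interval.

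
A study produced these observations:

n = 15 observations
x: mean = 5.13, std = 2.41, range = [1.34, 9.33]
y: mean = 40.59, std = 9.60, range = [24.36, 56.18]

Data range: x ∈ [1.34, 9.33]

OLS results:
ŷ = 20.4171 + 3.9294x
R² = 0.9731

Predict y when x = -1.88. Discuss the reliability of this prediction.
ŷ = 13.0298 (extrapolation — x = -1.88 lies outside [1.34, 9.33], so reliability is low).

Prediction calculation:
ŷ = 20.4171 + 3.9294 × (-1.88)
ŷ = 13.0298

Reliability:
- Data range: x ∈ [1.34, 9.33]
- Prediction point: x = -1.88 is 3.22 units below the observed range → this is EXTRAPOLATION, not interpolation

Why that matters here:
- R² describes fit only over the sampled x values; it says nothing about behaviour beyond them
- Real relationships often flatten, saturate, or turn nonlinear at extremes
- The linear relationship may not hold outside the observed range

The R² = 0.9731 only validates the fit within [1.34, 9.33]; treat ŷ = 13.0298 with caution.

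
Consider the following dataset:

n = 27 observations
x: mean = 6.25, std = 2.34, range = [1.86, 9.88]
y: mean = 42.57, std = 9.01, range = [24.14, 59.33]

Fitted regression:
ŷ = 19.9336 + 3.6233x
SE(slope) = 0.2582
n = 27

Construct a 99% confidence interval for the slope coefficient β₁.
The 99% CI for β₁ is (2.9036, 4.3430)

Confidence interval for the slope:

The 99% CI for β₁ is: β̂₁ ± t*(α/2, n-2) × SE(β̂₁)

Step 1: Find critical t-value
- Confidence level = 0.99
- Degrees of freedom = n - 2 = 27 - 2 = 25
- t*(α/2, 25) = 2.7874

Step 2: Calculate margin of error
Margin = 2.7874 × 0.2582 = 0.7197

Step 3: Construct interval
CI = 3.6233 ± 0.7197
CI = (2.9036, 4.3430)

Interpretation: intervals built this way capture the true β₁ in 99% of repeated samples; here the plausible range for the per-unit effect of x on y is 2.9036 to 4.3430.
Since 0 is outside the interval, a two-sided test at α = 0.01 would reject H₀: β₁ = 0.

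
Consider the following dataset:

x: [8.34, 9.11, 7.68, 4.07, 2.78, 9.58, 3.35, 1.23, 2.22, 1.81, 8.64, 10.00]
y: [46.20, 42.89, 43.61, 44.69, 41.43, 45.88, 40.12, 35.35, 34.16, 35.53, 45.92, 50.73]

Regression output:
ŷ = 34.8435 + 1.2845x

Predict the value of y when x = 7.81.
ŷ = 44.8754

Plug x = 7.81 into the fitted line:

ŷ = 34.8435 + 1.2845 × 7.81
ŷ = 34.8435 + 10.0319
ŷ = 44.8754

This is the fitted mean response at that x — an individual observation would come with a wider prediction interval.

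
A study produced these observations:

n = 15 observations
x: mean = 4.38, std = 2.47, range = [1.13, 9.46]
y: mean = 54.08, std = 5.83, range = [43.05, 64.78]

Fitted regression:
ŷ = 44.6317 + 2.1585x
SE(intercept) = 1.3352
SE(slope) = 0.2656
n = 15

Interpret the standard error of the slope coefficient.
SE(slope) = 0.2656 measures the uncertainty in the estimated slope. The coefficient is estimated precisely (SE/|β̂₁| = 12.3%).

SE(β̂₁) = s / √Sxx, where s is the residual standard deviation and Sxx = Σ(x − x̄)². It is the yardstick for how far β̂₁ = 2.1585 could plausibly be from the true slope.

Relative precision:
- SE / |β̂₁| = 0.2656 / 2.1585 = 12.3%
- Rule of thumb (under 20%: precise; 20% to under 50%: moderately precise; 50% or more: imprecise) → precise

Rough 95% range (±2 SE): 2.1585 ± 0.5312 → (1.6273, 2.6897).

What drives SE(β̂₁): larger n (here n = 15) → smaller SE; more residual scatter → larger SE; wider spread of x values → smaller SE.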